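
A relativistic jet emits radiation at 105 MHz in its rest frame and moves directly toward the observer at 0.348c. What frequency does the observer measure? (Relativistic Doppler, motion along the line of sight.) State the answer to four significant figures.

Relativistic Doppler (source moving toward): f_obs = f_src · √((1+β)/(1−β)).
With β = 0.348: factor = √(1.348/0.652) = 1.4379.
f_obs = 105 × 1.4379 = 151.0 MHz.

151.0 MHz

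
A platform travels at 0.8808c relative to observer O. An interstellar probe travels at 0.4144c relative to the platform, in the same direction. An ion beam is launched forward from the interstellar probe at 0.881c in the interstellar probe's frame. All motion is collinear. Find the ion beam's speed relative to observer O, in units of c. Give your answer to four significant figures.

0.9967c

Compose velocities in two stages. Stage 1 (into S'): u₁ = (0.881+0.4144)/(1+0.881×0.4144) = 0.94895.
Stage 2 (into S): u = (0.94895+0.8808)/(1+0.94895×0.8808) = 0.99669, so the speed is 0.9967c.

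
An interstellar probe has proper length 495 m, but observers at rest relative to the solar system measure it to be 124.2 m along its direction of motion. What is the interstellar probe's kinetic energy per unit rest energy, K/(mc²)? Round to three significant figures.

2.99

From L = L₀/γ: γ = 495/124.2 = 3.98551.
K/(mc²) = γ − 1 = 3.98551 − 1 = 2.99.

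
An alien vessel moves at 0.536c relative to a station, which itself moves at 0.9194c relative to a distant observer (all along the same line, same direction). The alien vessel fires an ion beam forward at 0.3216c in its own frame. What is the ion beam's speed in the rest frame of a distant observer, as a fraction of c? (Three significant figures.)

0.987c

Compose velocities in two stages. Stage 1 (into S'): u₁ = (0.3216+0.536)/(1+0.3216×0.536) = 0.7315.
Stage 2 (into S): u = (0.7315+0.9194)/(1+0.7315×0.9194) = 0.98706, so the speed is 0.987c.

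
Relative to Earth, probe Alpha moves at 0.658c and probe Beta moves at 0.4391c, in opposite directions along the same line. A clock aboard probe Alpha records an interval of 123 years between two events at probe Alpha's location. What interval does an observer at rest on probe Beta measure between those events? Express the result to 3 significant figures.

234 years

Speed of probe Alpha in probe Beta's frame: u = (v_A + v_B)/(1 + v_A v_B/c²) = (0.658 + 0.4391)/(1 + 0.658×0.4391) = 1.0971/1.2889278 = 0.85117; |u| = 0.85117c.
At |u| = 0.85117c, γ = (1 − 0.72449)^(−1/2) = 1.9052.
The clock on probe Alpha records proper time, so probe Beta measures Δt = γΔτ = 1.9052 × 123 = 234 years.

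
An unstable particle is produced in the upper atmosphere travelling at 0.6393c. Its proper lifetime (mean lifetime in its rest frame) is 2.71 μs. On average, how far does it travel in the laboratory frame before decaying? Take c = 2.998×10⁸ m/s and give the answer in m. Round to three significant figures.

γ = 1/√(1 − β²) = 1/√(1 − 0.40870449) = 1/√0.59129551 = 1/0.768957 = 1.3005.
Lab-frame lifetime: Δt = γτ = 1.3005 × 2.71 μs = 3.5244 μs.
Distance: d = vΔt = 0.6393 × 2.998×10⁸ m/s × 3.5244×10^-6 s = 675 m.

675 m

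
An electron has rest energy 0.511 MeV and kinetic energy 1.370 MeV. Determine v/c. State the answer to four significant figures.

0.9624

K = (γ−1)mc², so γ = 1 + 1.370/0.511 = 3.681.
Then v/c = √(1 − γ⁻²) = √(1 − 0.073802) = √0.926198 = 0.9624.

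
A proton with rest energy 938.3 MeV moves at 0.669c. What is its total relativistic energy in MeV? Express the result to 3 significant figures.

With β = 0.669, γ = 1/√(1 − 0.669²) = 1/√0.552439 = 1.3454.
Total energy: E = γmc² = 1.3454 × 938.3 MeV = 1260 MeV.

1260 MeV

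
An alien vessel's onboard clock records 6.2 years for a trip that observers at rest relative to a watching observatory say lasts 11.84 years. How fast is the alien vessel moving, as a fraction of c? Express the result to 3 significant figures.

0.852c

γ = Δt/Δτ = 11.84/6.2 = 1.9097.
β = √(1 − 1/γ²) = √(1 − 0.274201) = √0.725799 = 0.852.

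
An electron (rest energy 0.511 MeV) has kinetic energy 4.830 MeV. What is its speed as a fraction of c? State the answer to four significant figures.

0.9954c

γ = 1 + K/(mc²) = 1 + 4.830/0.511 = 10.452.
β = √(1 − 1/γ²) = √(1 − 0.0091538) = √0.9908462 = 0.9954.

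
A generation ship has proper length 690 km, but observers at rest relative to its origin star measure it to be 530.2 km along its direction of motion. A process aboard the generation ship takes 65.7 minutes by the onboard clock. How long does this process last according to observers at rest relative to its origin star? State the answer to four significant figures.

From L = L₀/γ: γ = 690/530.2 = 1.3014.
Δt = γΔτ = 1.3014 × 65.7 = 85.50 minutes.

85.50 minutes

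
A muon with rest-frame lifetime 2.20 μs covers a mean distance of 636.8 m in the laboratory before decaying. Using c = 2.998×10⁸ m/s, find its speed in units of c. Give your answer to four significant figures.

0.6946c

d = βγcτ ⇒ βγ = d/(cτ) = 636.8 m / (659.56 m) = 0.96549.
β = (βγ)/√(1+(βγ)²) = 0.96549/√1.932171 = 0.6946.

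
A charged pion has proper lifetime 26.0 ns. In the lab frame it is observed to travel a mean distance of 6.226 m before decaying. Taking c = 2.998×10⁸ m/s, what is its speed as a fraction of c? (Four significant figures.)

Let x = d/(cτ) = 6.226 m / (2.998×10⁸ m/s × 2.600×10^-8 s) = 0.79874. Since d = βγcτ, x = βγ = β/√(1−β²).
Solving: β² = x²/(1+x²) = 0.637986/1.637986 = 0.389494, so β = 0.6241.

0.6241c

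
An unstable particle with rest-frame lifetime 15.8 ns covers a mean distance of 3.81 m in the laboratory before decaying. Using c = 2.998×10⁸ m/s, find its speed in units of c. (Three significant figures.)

d = βγcτ ⇒ βγ = d/(cτ) = 3.810 m / (4.73684 m) = 0.80433.
β = (βγ)/√(1+(βγ)²) = 0.80433/√1.646947 = 0.627.

0.627c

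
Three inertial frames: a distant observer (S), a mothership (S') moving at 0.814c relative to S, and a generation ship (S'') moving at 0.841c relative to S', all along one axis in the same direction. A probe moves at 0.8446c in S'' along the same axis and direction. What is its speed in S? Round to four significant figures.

0.9985c

First combine the probe and generation ship (S''→S'): u₁ = (0.8446 + 0.841)/(1 + 0.8446×0.841) = 1.6856/1.7103086 = 0.98555.
Then combine with the mothership (S'→S): u = (0.98555 + 0.814)/(1 + 0.98555×0.814) = 1.79955/1.8022377 = 0.99851.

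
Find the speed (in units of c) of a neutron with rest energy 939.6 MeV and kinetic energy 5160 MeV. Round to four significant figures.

0.9881c

K = (γ−1)mc², so γ = 1 + 5160/939.6 = 6.4917.
Then v/c = √(1 − γ⁻²) = √(1 − 0.0237292) = √0.9762708 = 0.9881.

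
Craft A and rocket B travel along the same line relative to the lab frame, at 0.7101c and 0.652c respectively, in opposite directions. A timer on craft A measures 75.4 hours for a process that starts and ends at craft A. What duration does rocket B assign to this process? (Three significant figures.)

The velocity of craft A relative to rocket B is (0.7101 + 0.652)c / (1 + 0.7101×0.652) = 0.93104c; relative speed 0.93104c.
γ for this relative speed: γ = 1/√(1 − 0.866835) = 2.7403.
Craft A's interval is proper; time dilation gives Δt_B = γΔτ = 2.7403 × 75.4 hours = 207 hours.

207 hours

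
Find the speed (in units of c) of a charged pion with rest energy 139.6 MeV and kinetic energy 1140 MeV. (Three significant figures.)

0.994c

γ = 1 + K/(mc²) = 1 + 1140/139.6 = 9.1662.
β = √(1 − 1/γ²) = √(1 − 0.011902) = √0.988098 = 0.994.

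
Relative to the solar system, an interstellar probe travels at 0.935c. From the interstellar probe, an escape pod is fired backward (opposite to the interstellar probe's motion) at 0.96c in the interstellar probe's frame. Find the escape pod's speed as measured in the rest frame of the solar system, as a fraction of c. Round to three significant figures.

In units of c, u = (u' + v)/(1 + u'v) with u' = −0.96 and v = 0.935.
Numerator: −0.96 + 0.935 = −0.025. Denominator: 1 + (−0.96)(0.935) = 0.1024.
u = −0.025/0.1024 = −0.24414, so the speed is 0.244c.

0.244c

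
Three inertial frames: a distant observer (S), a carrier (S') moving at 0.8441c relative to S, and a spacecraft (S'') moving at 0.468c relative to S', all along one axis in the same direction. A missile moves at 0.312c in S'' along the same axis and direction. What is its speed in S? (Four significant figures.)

First combine the missile and spacecraft (S''→S'): u₁ = (0.312 + 0.468)/(1 + 0.312×0.468) = 0.78/1.146016 = 0.68062.
Then combine with the carrier (S'→S): u = (0.68062 + 0.8441)/(1 + 0.68062×0.8441) = 1.52472/1.574511342 = 0.96838.

0.9684c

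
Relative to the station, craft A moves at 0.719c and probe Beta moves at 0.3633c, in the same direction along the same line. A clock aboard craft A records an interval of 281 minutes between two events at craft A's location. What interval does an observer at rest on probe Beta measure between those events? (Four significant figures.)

320.6 minutes

Transform craft A's velocity into probe Beta's frame: (0.719 − 0.3633)/(1 − 0.719·0.3633) = 0.3557/0.7387873, so the relative speed is 0.48146c.
At |u| = 0.48146c, γ = (1 − 0.231804)^(−1/2) = 1.1409.
Craft A's interval is proper; time dilation gives Δt_B = γΔτ = 1.1409 × 281 minutes = 320.6 minutes.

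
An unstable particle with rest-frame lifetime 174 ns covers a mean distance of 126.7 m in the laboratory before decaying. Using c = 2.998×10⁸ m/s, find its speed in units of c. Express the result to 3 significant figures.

0.925c

Let x = d/(cτ) = 126.7 m / (2.998×10⁸ m/s × 1.740×10^-7 s) = 2.4288. Since d = βγcτ, x = βγ = β/√(1−β²).
Solving: β² = x²/(1+x²) = 5.89907/6.89907 = 0.855053, so β = 0.925.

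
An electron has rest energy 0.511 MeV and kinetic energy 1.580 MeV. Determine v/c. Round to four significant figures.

0.9697

γ = 1 + K/(mc²) = 1 + 1.580/0.511 = 4.092.
β = √(1 − 1/γ²) = √(1 − 0.0597212) = √0.9402788 = 0.9697.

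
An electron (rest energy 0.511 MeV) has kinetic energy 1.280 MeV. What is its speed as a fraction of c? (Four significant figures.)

γ = 1 + K/(mc²) = 1 + 1.280/0.511 = 3.5049.
β = √(1 − 1/γ²) = √(1 − 0.0814046) = √0.9185954 = 0.9584.

0.9584c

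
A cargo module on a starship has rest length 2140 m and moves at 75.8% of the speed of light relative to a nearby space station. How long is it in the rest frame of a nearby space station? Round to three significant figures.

1400 m

γ = 1/√(1 − β²) = 1/√(1 − 0.574564) = 1/√0.425436 = 1/0.652255 = 1.5331.
Length contraction: L = L₀/γ = 2140/1.5331 = 1400 m.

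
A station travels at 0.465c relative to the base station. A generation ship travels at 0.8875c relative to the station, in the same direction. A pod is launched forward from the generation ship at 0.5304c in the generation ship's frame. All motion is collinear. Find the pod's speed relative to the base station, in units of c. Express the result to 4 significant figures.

Compose velocities in two stages. Stage 1 (into S'): u₁ = (0.5304+0.8875)/(1+0.5304×0.8875) = 0.96408.
Stage 2 (into S): u = (0.96408+0.465)/(1+0.96408×0.465) = 0.98673, so the speed is 0.9867c.

0.9867c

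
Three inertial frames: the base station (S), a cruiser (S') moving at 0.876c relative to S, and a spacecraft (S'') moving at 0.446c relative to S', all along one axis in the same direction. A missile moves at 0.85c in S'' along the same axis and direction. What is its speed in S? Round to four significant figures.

Apply u = (u'+v)/(1+u'v) twice. Missile in the cruiser frame: (0.85+0.446)/(1+0.85·0.446) = 1.296/1.3791 = 0.93974c.
That velocity, transformed to the rest frame of the base station: (0.93974+0.876)/(1+0.93974·0.876) = 1.81574/1.82321224 = 0.9959c.

0.9959c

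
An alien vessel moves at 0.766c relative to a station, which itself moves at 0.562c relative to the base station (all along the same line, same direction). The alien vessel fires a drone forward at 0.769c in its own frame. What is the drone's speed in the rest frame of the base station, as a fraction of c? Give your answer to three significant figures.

0.990c

Compose velocities in two stages. Stage 1 (into S'): u₁ = (0.769+0.766)/(1+0.769×0.766) = 0.96598.
Stage 2 (into S): u = (0.96598+0.562)/(1+0.96598×0.562) = 0.99034, so the speed is 0.990c.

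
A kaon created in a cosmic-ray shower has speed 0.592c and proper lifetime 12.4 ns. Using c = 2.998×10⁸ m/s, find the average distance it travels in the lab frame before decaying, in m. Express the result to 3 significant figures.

2.73 m

β² = 0.350464, so γ = 1/√0.649536 = 1.2408.
Lab-frame lifetime: Δt = γτ = 1.2408 × 12.4 ns = 15.386 ns.
Distance: d = vΔt = 0.592 × 2.998×10⁸ m/s × 1.5386×10^-8 s = 2.73 m.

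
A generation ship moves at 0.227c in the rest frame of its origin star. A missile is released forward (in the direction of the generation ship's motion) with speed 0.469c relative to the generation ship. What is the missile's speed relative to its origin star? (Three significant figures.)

In units of c, u = (u' + v)/(1 + u'v) with u' = 0.469 and v = 0.227.
Numerator: 0.469 + 0.227 = 0.696. Denominator: 1 + (0.469)(0.227) = 1.106463.
u = 0.696/1.106463 = 0.62903, so the speed is 0.629c.

0.629c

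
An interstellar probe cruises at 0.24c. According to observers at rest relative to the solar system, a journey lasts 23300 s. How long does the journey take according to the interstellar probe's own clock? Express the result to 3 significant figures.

With β = 0.24, γ = 1/√(1 − 0.24²) = 1/√0.9424 = 1.0301.
The interstellar probe's clock runs slow as seen from the solar system, so Δτ = Δt/γ = 23300/1.0301 = 22600 s.

22600 s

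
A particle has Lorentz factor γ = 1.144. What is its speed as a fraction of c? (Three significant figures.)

0.486c

β = √(1 − 1/γ²) = √(1 − 1/1.308736) = √0.235904 = 0.486.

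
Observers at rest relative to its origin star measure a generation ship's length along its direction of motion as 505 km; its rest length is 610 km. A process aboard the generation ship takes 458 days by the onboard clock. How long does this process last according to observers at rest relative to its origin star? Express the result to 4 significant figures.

γ = L₀/L = 610/505 = 1.20792.
The same γ dilates the second interval: 1.20792 × 458 days = 553.2 days.

553.2 days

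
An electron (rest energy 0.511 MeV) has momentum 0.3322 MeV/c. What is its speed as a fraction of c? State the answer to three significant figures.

βγ = pc/(mc²) = 0.3322/0.511 = 0.6501.
Since γ² = 1 + (βγ)² = 1.42263, γ = √1.42263 = 1.19274, and β = (βγ)/γ = 0.6501/1.19274 = 0.545.

0.545c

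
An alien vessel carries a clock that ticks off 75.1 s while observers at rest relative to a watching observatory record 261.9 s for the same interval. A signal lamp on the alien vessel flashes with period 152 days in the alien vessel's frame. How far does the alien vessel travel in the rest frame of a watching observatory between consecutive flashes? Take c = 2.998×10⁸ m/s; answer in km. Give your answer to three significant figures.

The time-dilation ratio gives γ = 261.9/75.1 = 3.48735.
β = √(1 − 1/γ²) = 0.95801. Lab-frame period = γτ = 3.48735×152 days = 530.08 days. Distance = βc × γτ = 0.95801 × 2.998×10⁸ m/s × 45798912 s = 1.3154×10^16 m = 1.32×10^13 km.

1.32×10^13 km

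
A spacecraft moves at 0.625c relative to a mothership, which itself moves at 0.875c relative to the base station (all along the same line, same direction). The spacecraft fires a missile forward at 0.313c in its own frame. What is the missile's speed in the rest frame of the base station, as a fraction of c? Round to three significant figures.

First combine the missile and spacecraft (S''→S'): u₁ = (0.313 + 0.625)/(1 + 0.313×0.625) = 0.938/1.195625 = 0.78453.
Then combine with the mothership (S'→S): u = (0.78453 + 0.875)/(1 + 0.78453×0.875) = 1.65953/1.68646375 = 0.98403.

0.984c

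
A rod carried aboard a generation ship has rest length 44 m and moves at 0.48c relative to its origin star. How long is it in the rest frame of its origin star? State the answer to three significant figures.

β² = 0.2304, so γ = 1/√0.7696 = 1.1399.
Along the direction of motion the measured length is L₀/γ = 44/1.1399 = 38.6 m.

38.6 m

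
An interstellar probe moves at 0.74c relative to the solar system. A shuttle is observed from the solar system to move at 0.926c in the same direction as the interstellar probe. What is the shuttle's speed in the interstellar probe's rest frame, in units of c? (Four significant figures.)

Transform to the interstellar probe's frame: u' = (u − v)/(1 − uv/c²).
u' = (0.926 − 0.74)/(1 − 0.926×0.74) = 0.186/0.31476 = 0.59093.
Speed in the interstellar probe's frame: 0.5909c (in the same direction).

0.5909c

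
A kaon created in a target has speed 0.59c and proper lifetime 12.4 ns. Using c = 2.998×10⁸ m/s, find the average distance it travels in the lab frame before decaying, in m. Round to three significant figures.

2.72 m

γ = 1/√(1 − β²) = 1/√(1 − 0.3481) = 1/√0.6519 = 1/0.807403 = 1.2385.
Lab-frame lifetime: Δt = γτ = 1.2385 × 12.4 ns = 15.357 ns.
Distance: d = vΔt = 0.59 × 2.998×10⁸ m/s × 1.5357×10^-8 s = 2.72 m.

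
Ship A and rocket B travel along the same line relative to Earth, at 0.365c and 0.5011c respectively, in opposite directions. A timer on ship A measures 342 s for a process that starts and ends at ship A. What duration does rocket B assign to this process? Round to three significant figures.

502 s

Speed of ship A in rocket B's frame: u = (v_A + v_B)/(1 + v_A v_B/c²) = (0.365 + 0.5011)/(1 + 0.365×0.5011) = 0.8661/1.1829015 = 0.73218; |u| = 0.73218c.
γ for this relative speed: γ = 1/√(1 − 0.536088) = 1.4682.
The clock on ship A records proper time, so rocket B measures Δt = γΔτ = 1.4682 × 342 = 502 s.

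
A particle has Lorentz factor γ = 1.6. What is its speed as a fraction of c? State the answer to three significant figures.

0.781c

β = √(1 − 1/γ²) = √(1 − 1/2.56) = √0.609375 = 0.781.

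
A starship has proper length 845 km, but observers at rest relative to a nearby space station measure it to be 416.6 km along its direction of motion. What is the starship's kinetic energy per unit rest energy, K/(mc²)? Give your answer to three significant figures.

1.03

γ = L₀/L = 845/416.6 = 2.02832.
K/(mc²) = γ − 1 = 2.02832 − 1 = 1.03.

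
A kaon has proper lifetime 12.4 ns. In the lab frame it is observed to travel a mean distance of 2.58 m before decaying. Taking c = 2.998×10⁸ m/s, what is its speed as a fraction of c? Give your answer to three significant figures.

0.570c

Let x = d/(cτ) = 2.580 m / (2.998×10⁸ m/s × 1.240×10^-8 s) = 0.69401. Since d = βγcτ, x = βγ = β/√(1−β²).
Solving: β² = x²/(1+x²) = 0.48165/1.48165 = 0.325077, so β = 0.570.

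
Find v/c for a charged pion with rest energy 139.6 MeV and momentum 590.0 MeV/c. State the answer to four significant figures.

pc/(mc²) = 590.0/139.6 = 4.2264 = βγ = β/√(1−β²).
So β² = x²/(1 + x²) with x = 4.2264: x² = 17.8625, β² = 17.8625/18.8625 = 0.946985, β = 0.9731.

0.9731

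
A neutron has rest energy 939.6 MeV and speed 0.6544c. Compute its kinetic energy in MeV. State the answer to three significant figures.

303 MeV

γ = 1/√(1 − β²) = 1/√(1 − 0.42823936) = 1/√0.57176064 = 1/0.756149 = 1.32249.
Kinetic energy: K = (γ − 1)mc² = (1.32249 − 1) × 939.6 MeV = 0.32249 × 939.6 = 303 MeV.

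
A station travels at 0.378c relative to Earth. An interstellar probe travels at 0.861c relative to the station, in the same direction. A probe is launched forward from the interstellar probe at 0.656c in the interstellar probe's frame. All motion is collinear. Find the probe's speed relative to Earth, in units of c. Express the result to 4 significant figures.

0.9861c

First combine the probe and interstellar probe (S''→S'): u₁ = (0.656 + 0.861)/(1 + 0.656×0.861) = 1.517/1.564816 = 0.96944.
Then combine with the station (S'→S): u = (0.96944 + 0.378)/(1 + 0.96944×0.378) = 1.34744/1.36644832 = 0.98609.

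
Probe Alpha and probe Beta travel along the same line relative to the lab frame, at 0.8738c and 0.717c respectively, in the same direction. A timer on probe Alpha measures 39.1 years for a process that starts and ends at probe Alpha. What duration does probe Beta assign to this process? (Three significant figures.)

Transform probe Alpha's velocity into probe Beta's frame: (0.8738 − 0.717)/(1 − 0.8738·0.717) = 0.1568/0.3734854, so the relative speed is 0.41983c.
At |u| = 0.41983c, γ = (1 − 0.176257)^(−1/2) = 1.1018.
Probe Alpha's interval is proper; time dilation gives Δt_B = γΔτ = 1.1018 × 39.1 years = 43.1 years.

43.1 years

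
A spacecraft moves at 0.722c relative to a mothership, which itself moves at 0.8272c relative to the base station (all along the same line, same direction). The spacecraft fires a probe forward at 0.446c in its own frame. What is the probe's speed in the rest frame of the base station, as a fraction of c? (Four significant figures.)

First combine the probe and spacecraft (S''→S'): u₁ = (0.446 + 0.722)/(1 + 0.446×0.722) = 1.168/1.322012 = 0.8835.
Then combine with the mothership (S'→S): u = (0.8835 + 0.8272)/(1 + 0.8835×0.8272) = 1.7107/1.7308312 = 0.98837.

0.9884c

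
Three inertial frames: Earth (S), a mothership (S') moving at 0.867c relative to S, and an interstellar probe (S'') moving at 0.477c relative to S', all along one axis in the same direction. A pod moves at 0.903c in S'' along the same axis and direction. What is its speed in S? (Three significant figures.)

Apply u = (u'+v)/(1+u'v) twice. Pod in the mothership frame: (0.903+0.477)/(1+0.903·0.477) = 1.38/1.430731 = 0.96454c.
That velocity, transformed to the rest frame of Earth: (0.96454+0.867)/(1+0.96454·0.867) = 1.83154/1.83625618 = 0.99743c.

0.997c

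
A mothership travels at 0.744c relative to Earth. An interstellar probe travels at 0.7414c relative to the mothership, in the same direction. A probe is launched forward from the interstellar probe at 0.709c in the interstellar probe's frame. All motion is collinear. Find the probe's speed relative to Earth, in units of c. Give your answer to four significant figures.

0.9926c

Apply u = (u'+v)/(1+u'v) twice. Probe in the mothership frame: (0.709+0.7414)/(1+0.709·0.7414) = 1.4504/1.5256526 = 0.95068c.
That velocity, transformed to the rest frame of Earth: (0.95068+0.744)/(1+0.95068·0.744) = 1.69468/1.70730592 = 0.9926c.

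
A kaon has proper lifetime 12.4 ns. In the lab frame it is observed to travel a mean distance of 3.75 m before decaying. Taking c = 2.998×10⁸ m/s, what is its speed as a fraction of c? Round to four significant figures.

0.7102c

d = βγcτ ⇒ βγ = d/(cτ) = 3.750 m / (3.71752 m) = 1.0087.
β = (βγ)/√(1+(βγ)²) = 1.0087/√2.01748 = 0.7102.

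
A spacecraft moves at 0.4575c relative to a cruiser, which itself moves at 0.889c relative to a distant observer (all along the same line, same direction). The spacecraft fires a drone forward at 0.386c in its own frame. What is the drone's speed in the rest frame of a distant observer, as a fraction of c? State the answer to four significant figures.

First combine the drone and spacecraft (S''→S'): u₁ = (0.386 + 0.4575)/(1 + 0.386×0.4575) = 0.8435/1.176595 = 0.7169.
Then combine with the cruiser (S'→S): u = (0.7169 + 0.889)/(1 + 0.7169×0.889) = 1.6059/1.6373241 = 0.98081.

0.9808c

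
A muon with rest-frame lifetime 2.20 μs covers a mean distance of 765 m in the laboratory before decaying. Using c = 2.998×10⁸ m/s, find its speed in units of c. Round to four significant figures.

0.7574c

d = βγcτ ⇒ βγ = d/(cτ) = 765.0 m / (659.56 m) = 1.1599.
β = (βγ)/√(1+(βγ)²) = 1.1599/√2.34537 = 0.7574.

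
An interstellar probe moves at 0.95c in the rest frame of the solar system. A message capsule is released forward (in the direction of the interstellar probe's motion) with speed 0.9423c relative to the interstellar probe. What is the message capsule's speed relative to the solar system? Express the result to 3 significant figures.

0.998c

In units of c, u = (u' + v)/(1 + u'v) with u' = 0.9423 and v = 0.95.
Numerator: 0.9423 + 0.95 = 1.8923. Denominator: 1 + (0.9423)(0.95) = 1.895185.
u = 1.8923/1.895185 = 0.99848, so the speed is 0.998c.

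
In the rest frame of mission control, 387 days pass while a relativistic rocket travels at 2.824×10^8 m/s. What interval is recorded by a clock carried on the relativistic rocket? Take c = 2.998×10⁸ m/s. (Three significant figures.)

β = v/c = (2.824×10^8 m/s)/(2.998×10⁸ m/s) = 0.941961.
With β = 0.941961, γ = 1/√(1 − 0.941961²) = 1/√0.1127095 = 2.9787.
The relativistic rocket's clock runs slow as seen from mission control, so Δτ = Δt/γ = 387/2.9787 = 130 days.

130 days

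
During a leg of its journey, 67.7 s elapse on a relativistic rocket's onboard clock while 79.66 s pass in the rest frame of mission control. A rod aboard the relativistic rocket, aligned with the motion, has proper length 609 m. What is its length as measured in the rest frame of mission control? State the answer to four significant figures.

From Δt = γΔτ: γ = 79.66/67.7 = 1.17666.
The rod contracts by the same γ: 609 m / 1.17666 = 517.6 m.

517.6 m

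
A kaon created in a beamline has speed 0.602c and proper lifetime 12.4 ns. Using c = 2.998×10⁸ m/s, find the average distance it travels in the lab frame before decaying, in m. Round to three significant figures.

2.80 m

γ = 1/√(1 − β²) = 1/√(1 − 0.362404) = 1/√0.637596 = 1/0.798496 = 1.2524.
Lab-frame lifetime: Δt = γτ = 1.2524 × 12.4 ns = 15.53 ns.
Distance: d = vΔt = 0.602 × 2.998×10⁸ m/s × 1.5530×10^-8 s = 2.80 m.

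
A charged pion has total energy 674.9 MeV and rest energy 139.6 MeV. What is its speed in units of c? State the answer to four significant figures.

0.9784c

γ = E/(mc²) = 674.9/139.6 = 4.8345.
β = √(1 − 1/γ²) = √(1 − 0.0427855) = √0.9572145 = 0.9784.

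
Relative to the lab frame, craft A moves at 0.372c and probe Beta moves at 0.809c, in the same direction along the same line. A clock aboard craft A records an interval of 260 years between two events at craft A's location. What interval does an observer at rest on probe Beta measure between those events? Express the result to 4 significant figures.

Speed of craft A in probe Beta's frame: u = (v_A − v_B)/(1 − v_A v_B/c²) = (0.372 − 0.809)/(1 − 0.372×0.809) = −0.437/0.699052 = −0.62513; |u| = 0.62513c.
At |u| = 0.62513c, γ = (1 − 0.390788)^(−1/2) = 1.2812.
Craft A's interval is proper; time dilation gives Δt_B = γΔτ = 1.2812 × 260 years = 333.1 years.

333.1 years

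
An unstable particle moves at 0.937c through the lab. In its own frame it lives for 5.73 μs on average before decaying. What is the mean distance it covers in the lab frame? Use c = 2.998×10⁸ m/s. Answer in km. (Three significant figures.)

4.61 km

γ = 1/√(1 − β²) = 1/√(1 − 0.877969) = 1/√0.122031 = 1/0.349329 = 2.8626.
Lab-frame lifetime: Δt = γτ = 2.8626 × 5.73 μs = 16.403 μs.
Distance: d = vΔt = 0.937 × 2.998×10⁸ m/s × 1.6403×10^-5 s = 4610 m = 4.61 km.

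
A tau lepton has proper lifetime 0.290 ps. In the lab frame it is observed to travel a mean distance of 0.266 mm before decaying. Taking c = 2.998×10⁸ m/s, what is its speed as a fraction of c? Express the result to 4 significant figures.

Let x = d/(cτ) = 2.660×10^-4 m / (2.998×10⁸ m/s × 2.900×10^-13 s) = 3.0595. Since d = βγcτ, x = βγ = β/√(1−β²).
Solving: β² = x²/(1+x²) = 9.36054/10.36054 = 0.90348, so β = 0.9505.

0.9505c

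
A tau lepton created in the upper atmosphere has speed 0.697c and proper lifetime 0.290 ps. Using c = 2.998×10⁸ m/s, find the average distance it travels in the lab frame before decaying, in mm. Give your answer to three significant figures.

Lorentz factor: γ = (1 − 0.485809)^(−1/2) = 1.3946.
Lab-frame lifetime: Δt = γτ = 1.3946 × 0.290 ps = 0.40443 ps.
Distance: d = vΔt = 0.697 × 2.998×10⁸ m/s × 4.0443×10^-13 s = 8.45×10^-5 m = 0.0845 mm.

0.0845 mm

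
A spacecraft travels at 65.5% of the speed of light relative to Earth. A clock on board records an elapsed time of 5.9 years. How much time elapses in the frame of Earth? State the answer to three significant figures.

γ = 1/√(1 − β²) = 1/√(1 − 0.429025) = 1/√0.570975 = 1/0.755629 = 1.3234.
Time dilation: Δt = γ·Δτ = 1.3234 × 5.9 = 7.81 years.

7.81 years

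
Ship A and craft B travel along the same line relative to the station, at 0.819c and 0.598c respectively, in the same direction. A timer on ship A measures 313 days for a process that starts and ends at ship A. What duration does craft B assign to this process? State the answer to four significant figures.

The velocity of ship A relative to craft B is (0.819 − 0.598)c / (1 − 0.819×0.598) = 0.43313c; relative speed 0.43313c.
γ for this relative speed: γ = 1/√(1 − 0.187602) = 1.1095.
Ship A's interval is proper; time dilation gives Δt_B = γΔτ = 1.1095 × 313 days = 347.3 days.

347.3 days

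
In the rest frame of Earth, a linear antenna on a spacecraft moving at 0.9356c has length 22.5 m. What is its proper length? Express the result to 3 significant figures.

63.7 m

γ = 1/√(1 − β²) = 1/√(1 − 0.87534736) = 1/√0.12465264 = 1/0.353062 = 2.8324.
Proper length: L₀ = γ·L = 2.8324 × 22.5 = 63.7 m.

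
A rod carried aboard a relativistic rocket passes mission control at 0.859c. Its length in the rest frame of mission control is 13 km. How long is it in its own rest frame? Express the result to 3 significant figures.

Lorentz factor: γ = (1 − 0.737881)^(−1/2) = 1.9532.
Proper length: L₀ = γ·L = 1.9532 × 13 = 25.4 km.

25.4 km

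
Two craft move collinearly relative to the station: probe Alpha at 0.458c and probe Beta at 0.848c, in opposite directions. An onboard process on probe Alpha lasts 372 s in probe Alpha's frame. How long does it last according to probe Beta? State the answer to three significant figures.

1100 s

Transform probe Alpha's velocity into probe Beta's frame: (0.458 + 0.848)/(1 + 0.458·0.848) = 1.306/1.388384, so the relative speed is 0.94066c.
γ for this relative speed: γ = 1/√(1 − 0.884841) = 2.9468.
The clock on probe Alpha records proper time, so probe Beta measures Δt = γΔτ = 2.9468 × 372 = 1100 s.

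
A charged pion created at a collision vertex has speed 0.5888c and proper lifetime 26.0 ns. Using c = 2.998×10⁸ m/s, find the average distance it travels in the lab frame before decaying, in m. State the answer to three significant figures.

With β = 0.5888, γ = 1/√(1 − 0.5888²) = 1/√0.65331456 = 1.2372.
Lab-frame lifetime: Δt = γτ = 1.2372 × 26.0 ns = 32.167 ns.
Distance: d = vΔt = 0.5888 × 2.998×10⁸ m/s × 3.2167×10^-8 s = 5.68 m.

5.68 m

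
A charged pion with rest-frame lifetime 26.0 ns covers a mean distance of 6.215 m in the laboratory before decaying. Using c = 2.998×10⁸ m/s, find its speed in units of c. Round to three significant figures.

Lab distance = (lab lifetime)·v = γτ·βc, so βγ = d/(cτ) = 6.215/(2.998×10⁸ × 2.600×10^-8) = 0.79733.
With βγ = 0.79733: γ² = 1 + (βγ)² = 1.635735, and β = (βγ)/γ = 0.79733/1.27896 = 0.623.

0.623c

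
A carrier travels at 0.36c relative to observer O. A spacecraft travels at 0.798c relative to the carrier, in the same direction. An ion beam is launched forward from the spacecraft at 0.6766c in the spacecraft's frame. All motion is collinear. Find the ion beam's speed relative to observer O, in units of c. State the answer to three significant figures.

Apply u = (u'+v)/(1+u'v) twice. Ion beam in the carrier frame: (0.6766+0.798)/(1+0.6766·0.798) = 1.4746/1.5399268 = 0.95758c.
That velocity, transformed to the rest frame of observer O: (0.95758+0.36)/(1+0.95758·0.36) = 1.31758/1.3447288 = 0.97981c.

0.980c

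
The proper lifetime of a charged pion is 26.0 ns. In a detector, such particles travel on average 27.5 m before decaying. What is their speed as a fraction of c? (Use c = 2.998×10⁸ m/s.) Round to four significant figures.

Let x = d/(cτ) = 27.50 m / (2.998×10⁸ m/s × 2.600×10^-8 s) = 3.528. Since d = βγcτ, x = βγ = β/√(1−β²).
Solving: β² = x²/(1+x²) = 12.4468/13.4468 = 0.925633, so β = 0.9621.

0.9621c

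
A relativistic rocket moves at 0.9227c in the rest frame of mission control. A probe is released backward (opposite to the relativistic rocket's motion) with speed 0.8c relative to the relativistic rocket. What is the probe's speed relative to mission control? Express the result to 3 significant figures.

0.469c

Relativistic velocity addition: u = (u' + v)/(1 + u'v/c²), with u' = −0.8c and v = 0.9227c.
Numerator: −0.8 + 0.9227 = 0.1227. Denominator: 1 + (−0.8)(0.9227) = 0.26184.
u = 0.1227/0.26184 = 0.46861, so the speed is 0.469c.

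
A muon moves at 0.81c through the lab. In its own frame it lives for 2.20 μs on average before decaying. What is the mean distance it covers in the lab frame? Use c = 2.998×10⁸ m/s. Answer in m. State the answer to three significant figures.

With β = 0.81, γ = 1/√(1 − 0.81²) = 1/√0.3439 = 1.7052.
Lab-frame lifetime: Δt = γτ = 1.7052 × 2.20 μs = 3.7514 μs.
Distance: d = vΔt = 0.81 × 2.998×10⁸ m/s × 3.7514×10^-6 s = 911 m.

911 m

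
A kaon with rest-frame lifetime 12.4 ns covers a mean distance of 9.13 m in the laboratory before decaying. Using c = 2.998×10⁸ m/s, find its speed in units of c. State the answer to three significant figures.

Let x = d/(cτ) = 9.130 m / (2.998×10⁸ m/s × 1.240×10^-8 s) = 2.4559. Since d = βγcτ, x = βγ = β/√(1−β²).
Solving: β² = x²/(1+x²) = 6.03144/7.03144 = 0.857782, so β = 0.926.

0.926c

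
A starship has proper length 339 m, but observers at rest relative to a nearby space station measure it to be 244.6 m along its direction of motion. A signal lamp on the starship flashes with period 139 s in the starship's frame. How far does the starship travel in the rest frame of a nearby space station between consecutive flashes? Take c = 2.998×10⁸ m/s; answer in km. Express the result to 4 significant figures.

Length contraction gives γ = L₀/L = 339/244.6 = 1.38594.
β = √(1 − 1/γ²) = 0.69238. Lab-frame period = γτ = 1.38594×139 s = 192.65 s. Distance = βc × γτ = 0.69238 × 2.998×10⁸ m/s × 192.65 s = 3.9989×10^10 m = 3.999×10^7 km.

3.999×10^7 km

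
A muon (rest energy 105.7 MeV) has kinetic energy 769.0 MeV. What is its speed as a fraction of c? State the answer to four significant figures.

K = (γ−1)mc², so γ = 1 + 769.0/105.7 = 8.2753.
Then v/c = √(1 − γ⁻²) = √(1 − 0.0146027) = √0.9853973 = 0.9927.

0.9927c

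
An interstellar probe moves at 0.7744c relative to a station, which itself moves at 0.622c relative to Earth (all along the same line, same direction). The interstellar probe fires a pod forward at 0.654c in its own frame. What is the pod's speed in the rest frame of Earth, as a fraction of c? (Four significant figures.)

First combine the pod and interstellar probe (S''→S'): u₁ = (0.654 + 0.7744)/(1 + 0.654×0.7744) = 1.4284/1.5064576 = 0.94818.
Then combine with the station (S'→S): u = (0.94818 + 0.622)/(1 + 0.94818×0.622) = 1.57018/1.58976796 = 0.98768.

0.9877c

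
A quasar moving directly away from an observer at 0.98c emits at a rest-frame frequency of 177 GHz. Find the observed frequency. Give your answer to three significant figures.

Relativistic Doppler (source moving away): f_obs = f_src · √((1−β)/(1+β)).
With β = 0.98: factor = √(0.02/1.98) = 0.1005.
f_obs = 177 × 0.1005 = 17.8 GHz.

17.8 GHz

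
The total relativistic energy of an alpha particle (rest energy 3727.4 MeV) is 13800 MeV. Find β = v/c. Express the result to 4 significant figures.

0.9628

Total energy E = γmc² gives γ = 13800/3727.4 = 3.7023.
Hence β = √(1 − 1/γ²) = √(1 − 0.0729553) = √0.9270447 = 0.9628.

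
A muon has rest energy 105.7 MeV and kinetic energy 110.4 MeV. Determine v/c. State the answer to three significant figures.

0.872

K = (γ−1)mc², so γ = 1 + 110.4/105.7 = 2.0445.
Then v/c = √(1 − γ⁻²) = √(1 − 0.239236) = √0.760764 = 0.872.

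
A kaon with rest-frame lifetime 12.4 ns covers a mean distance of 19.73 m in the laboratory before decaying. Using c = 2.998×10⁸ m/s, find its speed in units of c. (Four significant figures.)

d = βγcτ ⇒ βγ = d/(cτ) = 19.73 m / (3.71752 m) = 5.3073.
β = (βγ)/√(1+(βγ)²) = 5.3073/√29.1674 = 0.9827.

0.9827c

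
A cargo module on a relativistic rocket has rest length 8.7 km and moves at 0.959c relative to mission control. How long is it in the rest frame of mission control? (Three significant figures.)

2.47 km

β² = 0.919681, so γ = 1/√0.080319 = 3.5285.
Along the direction of motion the measured length is L₀/γ = 8.7/3.5285 = 2.47 km.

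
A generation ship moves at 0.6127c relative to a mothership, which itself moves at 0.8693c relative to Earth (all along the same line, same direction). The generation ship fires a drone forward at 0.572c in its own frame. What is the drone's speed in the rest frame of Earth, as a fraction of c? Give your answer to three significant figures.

0.991c

Apply u = (u'+v)/(1+u'v) twice. Drone in the mothership frame: (0.572+0.6127)/(1+0.572·0.6127) = 1.1847/1.3504644 = 0.87725c.
That velocity, transformed to the rest frame of Earth: (0.87725+0.8693)/(1+0.87725·0.8693) = 1.74655/1.762593425 = 0.9909c.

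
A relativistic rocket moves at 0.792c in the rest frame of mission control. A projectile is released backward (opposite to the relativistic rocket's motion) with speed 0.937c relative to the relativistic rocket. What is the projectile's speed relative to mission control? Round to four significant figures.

Relativistic velocity addition: u = (u' + v)/(1 + u'v/c²), with u' = −0.937c and v = 0.792c.
Numerator: −0.937 + 0.792 = −0.145. Denominator: 1 + (−0.937)(0.792) = 0.257896.
u = −0.145/0.257896 = −0.56224, so the speed is 0.5622c.

0.5622c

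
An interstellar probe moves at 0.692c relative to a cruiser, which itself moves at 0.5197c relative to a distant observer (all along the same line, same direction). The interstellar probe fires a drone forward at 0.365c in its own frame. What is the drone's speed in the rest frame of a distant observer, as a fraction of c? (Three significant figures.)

First combine the drone and interstellar probe (S''→S'): u₁ = (0.365 + 0.692)/(1 + 0.365×0.692) = 1.057/1.25258 = 0.84386.
Then combine with the cruiser (S'→S): u = (0.84386 + 0.5197)/(1 + 0.84386×0.5197) = 1.36356/1.438554042 = 0.94787.

0.948c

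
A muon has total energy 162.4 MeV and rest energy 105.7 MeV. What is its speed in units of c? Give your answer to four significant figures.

Total energy E = γmc² gives γ = 162.4/105.7 = 1.5364.
Hence β = √(1 − 1/γ²) = √(1 − 0.423635) = √0.576365 = 0.7592.

0.7592c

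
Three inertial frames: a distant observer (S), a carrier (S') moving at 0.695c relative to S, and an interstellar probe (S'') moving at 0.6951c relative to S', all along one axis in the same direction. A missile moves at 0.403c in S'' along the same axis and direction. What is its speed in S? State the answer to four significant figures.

0.9728c

First combine the missile and interstellar probe (S''→S'): u₁ = (0.403 + 0.6951)/(1 + 0.403×0.6951) = 1.0981/1.2801253 = 0.85781.
Then combine with the carrier (S'→S): u = (0.85781 + 0.695)/(1 + 0.85781×0.695) = 1.55281/1.59617795 = 0.97283.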